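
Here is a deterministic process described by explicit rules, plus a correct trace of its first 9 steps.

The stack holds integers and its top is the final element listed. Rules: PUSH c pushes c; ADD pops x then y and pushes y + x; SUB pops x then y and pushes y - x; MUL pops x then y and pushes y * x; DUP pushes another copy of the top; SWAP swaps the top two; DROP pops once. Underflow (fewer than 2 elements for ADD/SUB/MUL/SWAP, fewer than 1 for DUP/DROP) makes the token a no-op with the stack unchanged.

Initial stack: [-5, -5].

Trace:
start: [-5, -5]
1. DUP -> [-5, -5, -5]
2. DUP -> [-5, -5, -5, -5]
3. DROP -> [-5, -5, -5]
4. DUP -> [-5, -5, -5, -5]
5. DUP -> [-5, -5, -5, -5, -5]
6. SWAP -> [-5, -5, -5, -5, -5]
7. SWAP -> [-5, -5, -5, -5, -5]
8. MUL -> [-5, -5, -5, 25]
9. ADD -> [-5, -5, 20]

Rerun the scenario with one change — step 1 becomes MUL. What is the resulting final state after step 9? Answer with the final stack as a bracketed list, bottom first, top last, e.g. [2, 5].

(re-executing from step 1 with the substitution; state before step 1: [-5, -5])
1. MUL -> [25]
2. DUP -> [25, 25]
3. DROP -> [25]
4. DUP -> [25, 25]
5. DUP -> [25, 25, 25]
6. SWAP -> [25, 25, 25]
7. SWAP -> [25, 25, 25]
8. MUL -> [25, 625]
9. ADD -> [650]

[650]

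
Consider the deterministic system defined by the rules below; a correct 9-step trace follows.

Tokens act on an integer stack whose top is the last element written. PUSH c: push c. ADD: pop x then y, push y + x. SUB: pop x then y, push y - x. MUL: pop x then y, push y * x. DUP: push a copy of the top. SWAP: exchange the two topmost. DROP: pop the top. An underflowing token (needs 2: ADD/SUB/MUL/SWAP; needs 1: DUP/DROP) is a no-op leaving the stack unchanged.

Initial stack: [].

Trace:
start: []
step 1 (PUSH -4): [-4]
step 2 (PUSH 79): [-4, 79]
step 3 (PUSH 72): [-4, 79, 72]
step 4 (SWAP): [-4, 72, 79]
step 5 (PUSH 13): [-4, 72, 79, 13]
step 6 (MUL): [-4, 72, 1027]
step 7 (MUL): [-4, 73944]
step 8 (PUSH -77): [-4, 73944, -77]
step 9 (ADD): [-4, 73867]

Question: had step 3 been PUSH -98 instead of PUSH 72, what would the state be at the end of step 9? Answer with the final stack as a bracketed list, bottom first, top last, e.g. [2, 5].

[-4, -100723]

(re-executing from step 3 with the substitution; state before step 3: [-4, 79])
step 3 (PUSH -98): [-4, 79, -98]
step 4 (SWAP): [-4, -98, 79]
step 5 (PUSH 13): [-4, -98, 79, 13]
step 6 (MUL): [-4, -98, 1027]
step 7 (MUL): [-4, -100646]
step 8 (PUSH -77): [-4, -100646, -77]
step 9 (ADD): [-4, -100723]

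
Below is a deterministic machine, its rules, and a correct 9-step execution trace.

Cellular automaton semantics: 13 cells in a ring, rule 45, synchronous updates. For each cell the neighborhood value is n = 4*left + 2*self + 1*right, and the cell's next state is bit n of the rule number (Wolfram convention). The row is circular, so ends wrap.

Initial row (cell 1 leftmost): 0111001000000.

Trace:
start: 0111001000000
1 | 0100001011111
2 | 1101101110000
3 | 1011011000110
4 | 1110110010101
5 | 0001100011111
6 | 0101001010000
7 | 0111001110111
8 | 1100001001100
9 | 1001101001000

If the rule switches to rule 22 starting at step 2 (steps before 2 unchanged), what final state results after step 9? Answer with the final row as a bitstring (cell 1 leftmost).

1000000111011

(re-executing steps 2..9 under rule 22; state before step 2: 0100001011111)
2 | 0110011000000
3 | 1001100100000
4 | 1110011110001
5 | 0001100001010
6 | 0010010011011
7 | 1111111100000
8 | 0000000010001
9 | 1000000111011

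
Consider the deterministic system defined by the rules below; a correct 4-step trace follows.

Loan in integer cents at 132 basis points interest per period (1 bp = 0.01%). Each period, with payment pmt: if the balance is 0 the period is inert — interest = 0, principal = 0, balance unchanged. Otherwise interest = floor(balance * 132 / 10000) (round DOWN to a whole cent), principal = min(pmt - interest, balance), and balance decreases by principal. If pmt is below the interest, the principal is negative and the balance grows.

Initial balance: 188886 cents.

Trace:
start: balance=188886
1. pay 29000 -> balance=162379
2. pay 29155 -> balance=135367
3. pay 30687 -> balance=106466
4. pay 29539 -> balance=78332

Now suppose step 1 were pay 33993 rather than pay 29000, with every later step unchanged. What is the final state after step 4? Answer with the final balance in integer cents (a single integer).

(re-executing from step 1 with the substitution; state before step 1: balance=188886)
1. pay 33993 -> balance=157386
2. pay 29155 -> balance=130308
3. pay 30687 -> balance=101341
4. pay 29539 -> balance=73139

73139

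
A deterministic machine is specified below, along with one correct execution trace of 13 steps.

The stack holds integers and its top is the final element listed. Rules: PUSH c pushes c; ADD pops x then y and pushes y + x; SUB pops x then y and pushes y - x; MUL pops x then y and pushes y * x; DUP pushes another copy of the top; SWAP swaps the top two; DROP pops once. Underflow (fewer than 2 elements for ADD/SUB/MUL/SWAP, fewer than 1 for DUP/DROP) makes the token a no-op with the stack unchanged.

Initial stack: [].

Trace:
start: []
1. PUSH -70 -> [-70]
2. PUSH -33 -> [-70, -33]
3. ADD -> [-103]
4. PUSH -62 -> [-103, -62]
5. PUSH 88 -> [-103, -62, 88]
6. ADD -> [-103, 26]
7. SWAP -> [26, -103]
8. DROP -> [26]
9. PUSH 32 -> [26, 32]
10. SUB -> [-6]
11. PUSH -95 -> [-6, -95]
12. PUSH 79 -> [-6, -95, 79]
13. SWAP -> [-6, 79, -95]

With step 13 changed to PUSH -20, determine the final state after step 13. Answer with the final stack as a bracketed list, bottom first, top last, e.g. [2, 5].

(re-executing from step 13 with the substitution; state before step 13: [-6, -95, 79])
13. PUSH -20 -> [-6, -95, 79, -20]

[-6, -95, 79, -20]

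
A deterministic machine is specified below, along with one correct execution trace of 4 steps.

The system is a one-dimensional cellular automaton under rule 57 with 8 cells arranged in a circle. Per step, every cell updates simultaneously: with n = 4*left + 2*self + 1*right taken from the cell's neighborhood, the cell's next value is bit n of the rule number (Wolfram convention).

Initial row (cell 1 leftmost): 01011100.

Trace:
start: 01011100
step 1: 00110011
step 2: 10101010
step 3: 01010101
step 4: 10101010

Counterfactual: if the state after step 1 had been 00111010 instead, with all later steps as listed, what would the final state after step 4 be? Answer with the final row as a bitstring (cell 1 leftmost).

10101010

state after step 1 := 00111010
step 2: 10100101
step 3: 01010011
step 4: 10101010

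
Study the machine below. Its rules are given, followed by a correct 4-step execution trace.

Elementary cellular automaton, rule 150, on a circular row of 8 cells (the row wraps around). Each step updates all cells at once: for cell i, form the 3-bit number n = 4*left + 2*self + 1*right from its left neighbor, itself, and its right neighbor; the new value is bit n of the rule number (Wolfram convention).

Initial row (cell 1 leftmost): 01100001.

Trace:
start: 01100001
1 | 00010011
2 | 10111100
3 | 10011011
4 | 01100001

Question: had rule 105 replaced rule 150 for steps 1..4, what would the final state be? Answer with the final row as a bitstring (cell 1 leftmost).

01100001

(re-executing steps 1..4 under rule 105; state before step 1: 01100001)
1 | 11101100
2 | 10111100
3 | 01100100
4 | 01100001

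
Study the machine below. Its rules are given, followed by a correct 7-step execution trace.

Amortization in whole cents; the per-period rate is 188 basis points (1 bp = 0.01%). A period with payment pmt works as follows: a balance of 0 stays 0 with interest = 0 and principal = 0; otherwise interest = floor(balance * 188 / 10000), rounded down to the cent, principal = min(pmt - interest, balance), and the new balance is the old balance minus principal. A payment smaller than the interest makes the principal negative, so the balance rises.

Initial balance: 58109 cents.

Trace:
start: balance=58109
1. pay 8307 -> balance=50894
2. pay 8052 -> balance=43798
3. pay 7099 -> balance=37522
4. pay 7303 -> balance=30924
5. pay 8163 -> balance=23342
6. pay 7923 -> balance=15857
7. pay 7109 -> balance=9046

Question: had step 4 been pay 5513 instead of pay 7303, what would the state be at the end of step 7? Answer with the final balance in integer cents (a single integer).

(re-executing from step 4 with the substitution; state before step 4: balance=37522)
4. pay 5513 -> balance=32714
5. pay 8163 -> balance=25166
6. pay 7923 -> balance=17716
7. pay 7109 -> balance=10940

10940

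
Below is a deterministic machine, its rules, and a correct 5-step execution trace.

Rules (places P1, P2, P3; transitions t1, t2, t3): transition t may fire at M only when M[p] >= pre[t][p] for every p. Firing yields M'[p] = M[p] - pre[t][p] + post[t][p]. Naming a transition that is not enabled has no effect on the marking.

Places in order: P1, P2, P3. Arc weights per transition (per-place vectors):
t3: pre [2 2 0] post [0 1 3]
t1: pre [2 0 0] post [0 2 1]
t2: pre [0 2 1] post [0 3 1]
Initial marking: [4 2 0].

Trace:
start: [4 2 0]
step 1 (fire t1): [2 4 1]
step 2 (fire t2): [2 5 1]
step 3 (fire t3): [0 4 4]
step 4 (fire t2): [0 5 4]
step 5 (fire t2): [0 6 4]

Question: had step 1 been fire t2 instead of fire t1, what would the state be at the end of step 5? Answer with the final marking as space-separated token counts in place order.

(re-executing from step 1 with the substitution; state before step 1: [4 2 0])
step 1 (fire t2): [4 2 0]
step 2 (fire t2): [4 2 0]
step 3 (fire t3): [2 1 3]
step 4 (fire t2): [2 1 3]
step 5 (fire t2): [2 1 3]

2 1 3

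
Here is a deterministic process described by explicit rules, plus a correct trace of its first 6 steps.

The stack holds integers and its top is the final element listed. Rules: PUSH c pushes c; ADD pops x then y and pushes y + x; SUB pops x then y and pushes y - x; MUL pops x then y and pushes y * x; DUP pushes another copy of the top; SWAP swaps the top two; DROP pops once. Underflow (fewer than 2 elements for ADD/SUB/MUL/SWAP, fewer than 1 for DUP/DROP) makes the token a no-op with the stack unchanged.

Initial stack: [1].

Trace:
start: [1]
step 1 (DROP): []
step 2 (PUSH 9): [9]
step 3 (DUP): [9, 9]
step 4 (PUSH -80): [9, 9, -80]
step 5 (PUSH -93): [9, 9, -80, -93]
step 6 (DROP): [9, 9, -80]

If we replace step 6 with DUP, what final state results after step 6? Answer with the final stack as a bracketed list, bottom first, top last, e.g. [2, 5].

[9, 9, -80, -93, -93]

(re-executing from step 6 with the substitution; state before step 6: [9, 9, -80, -93])
step 6 (DUP): [9, 9, -80, -93, -93]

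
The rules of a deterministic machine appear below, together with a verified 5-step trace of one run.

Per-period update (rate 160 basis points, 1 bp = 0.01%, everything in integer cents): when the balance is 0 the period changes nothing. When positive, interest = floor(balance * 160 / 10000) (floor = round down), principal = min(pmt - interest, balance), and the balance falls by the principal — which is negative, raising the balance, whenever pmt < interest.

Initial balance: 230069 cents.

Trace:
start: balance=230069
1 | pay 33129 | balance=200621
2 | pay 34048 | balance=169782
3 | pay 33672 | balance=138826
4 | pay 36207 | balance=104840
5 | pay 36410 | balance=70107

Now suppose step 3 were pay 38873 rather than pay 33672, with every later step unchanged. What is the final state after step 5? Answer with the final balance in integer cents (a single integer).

64738

(re-executing from step 3 with the substitution; state before step 3: balance=169782)
3 | pay 38873 | balance=133625
4 | pay 36207 | balance=99556
5 | pay 36410 | balance=64738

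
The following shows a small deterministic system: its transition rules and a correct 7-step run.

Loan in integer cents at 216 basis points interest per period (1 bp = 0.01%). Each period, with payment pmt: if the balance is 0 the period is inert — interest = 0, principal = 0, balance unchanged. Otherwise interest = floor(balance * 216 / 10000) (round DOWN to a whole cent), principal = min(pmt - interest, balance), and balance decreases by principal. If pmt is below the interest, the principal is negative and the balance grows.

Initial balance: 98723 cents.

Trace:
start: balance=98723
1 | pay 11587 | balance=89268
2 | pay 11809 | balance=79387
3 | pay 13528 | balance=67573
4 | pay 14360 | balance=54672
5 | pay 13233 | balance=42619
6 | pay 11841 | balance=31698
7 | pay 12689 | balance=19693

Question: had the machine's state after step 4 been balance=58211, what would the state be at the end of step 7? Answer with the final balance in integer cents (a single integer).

23467

state after step 4 := balance=58211
5 | pay 13233 | balance=46235
6 | pay 11841 | balance=35392
7 | pay 12689 | balance=23467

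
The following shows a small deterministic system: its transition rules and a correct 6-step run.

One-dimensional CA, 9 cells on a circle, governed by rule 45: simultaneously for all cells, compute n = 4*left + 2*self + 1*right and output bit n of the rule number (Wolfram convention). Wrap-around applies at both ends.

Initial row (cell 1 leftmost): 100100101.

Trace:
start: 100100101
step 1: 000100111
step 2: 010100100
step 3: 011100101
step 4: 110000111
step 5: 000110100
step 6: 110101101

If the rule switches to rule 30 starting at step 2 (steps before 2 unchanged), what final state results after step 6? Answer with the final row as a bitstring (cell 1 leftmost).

010010001

(re-executing steps 2..6 under rule 30; state before step 2: 000100111)
step 2: 101111100
step 3: 101000011
step 4: 001100110
step 5: 011011101
step 6: 010010001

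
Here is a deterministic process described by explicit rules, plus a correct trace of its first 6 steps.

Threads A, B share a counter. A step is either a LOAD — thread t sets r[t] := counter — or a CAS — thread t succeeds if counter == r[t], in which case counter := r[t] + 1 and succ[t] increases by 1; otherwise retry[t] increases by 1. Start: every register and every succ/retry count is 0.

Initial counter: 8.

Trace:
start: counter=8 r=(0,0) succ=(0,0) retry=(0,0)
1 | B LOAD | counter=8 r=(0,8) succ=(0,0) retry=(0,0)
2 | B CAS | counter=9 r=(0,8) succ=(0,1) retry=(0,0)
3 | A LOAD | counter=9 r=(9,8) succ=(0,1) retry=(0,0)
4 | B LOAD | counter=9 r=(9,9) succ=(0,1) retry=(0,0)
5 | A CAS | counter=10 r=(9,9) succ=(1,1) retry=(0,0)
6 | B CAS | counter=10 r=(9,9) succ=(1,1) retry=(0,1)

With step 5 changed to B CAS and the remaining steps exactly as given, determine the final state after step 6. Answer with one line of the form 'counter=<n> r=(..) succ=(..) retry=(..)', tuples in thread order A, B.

(re-executing from step 5 with the substitution; state before step 5: counter=9 r=(9,9) succ=(0,1) retry=(0,0))
5 | B CAS | counter=10 r=(9,9) succ=(0,2) retry=(0,0)
6 | B CAS | counter=10 r=(9,9) succ=(0,2) retry=(0,1)

counter=10 r=(9,9) succ=(0,2) retry=(0,1)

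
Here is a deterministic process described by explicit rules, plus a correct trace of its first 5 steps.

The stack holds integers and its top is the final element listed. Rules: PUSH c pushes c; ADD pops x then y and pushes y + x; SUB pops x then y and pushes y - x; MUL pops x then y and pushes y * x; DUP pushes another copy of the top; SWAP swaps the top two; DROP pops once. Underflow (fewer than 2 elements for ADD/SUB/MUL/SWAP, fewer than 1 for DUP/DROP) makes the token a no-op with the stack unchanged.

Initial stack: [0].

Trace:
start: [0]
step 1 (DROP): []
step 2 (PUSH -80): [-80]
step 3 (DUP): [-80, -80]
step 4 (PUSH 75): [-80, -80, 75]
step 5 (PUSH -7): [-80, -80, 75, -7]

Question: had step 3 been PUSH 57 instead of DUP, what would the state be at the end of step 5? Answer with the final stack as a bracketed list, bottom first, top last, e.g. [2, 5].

(re-executing from step 3 with the substitution; state before step 3: [-80])
step 3 (PUSH 57): [-80, 57]
step 4 (PUSH 75): [-80, 57, 75]
step 5 (PUSH -7): [-80, 57, 75, -7]

[-80, 57, 75, -7]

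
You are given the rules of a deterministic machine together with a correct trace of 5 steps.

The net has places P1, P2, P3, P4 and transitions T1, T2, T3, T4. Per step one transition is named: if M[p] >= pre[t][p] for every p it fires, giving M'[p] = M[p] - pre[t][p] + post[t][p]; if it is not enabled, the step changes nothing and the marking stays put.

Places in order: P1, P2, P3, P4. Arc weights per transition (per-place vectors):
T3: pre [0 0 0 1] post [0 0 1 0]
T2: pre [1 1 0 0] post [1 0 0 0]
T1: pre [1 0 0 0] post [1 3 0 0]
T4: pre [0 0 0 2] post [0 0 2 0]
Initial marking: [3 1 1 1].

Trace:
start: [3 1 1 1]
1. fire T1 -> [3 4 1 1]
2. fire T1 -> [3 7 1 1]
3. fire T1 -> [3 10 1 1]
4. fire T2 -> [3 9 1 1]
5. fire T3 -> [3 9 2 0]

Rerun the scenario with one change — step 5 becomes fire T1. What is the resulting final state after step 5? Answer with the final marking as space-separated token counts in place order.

3 12 1 1

(re-executing from step 5 with the substitution; state before step 5: [3 9 1 1])
5. fire T1 -> [3 12 1 1]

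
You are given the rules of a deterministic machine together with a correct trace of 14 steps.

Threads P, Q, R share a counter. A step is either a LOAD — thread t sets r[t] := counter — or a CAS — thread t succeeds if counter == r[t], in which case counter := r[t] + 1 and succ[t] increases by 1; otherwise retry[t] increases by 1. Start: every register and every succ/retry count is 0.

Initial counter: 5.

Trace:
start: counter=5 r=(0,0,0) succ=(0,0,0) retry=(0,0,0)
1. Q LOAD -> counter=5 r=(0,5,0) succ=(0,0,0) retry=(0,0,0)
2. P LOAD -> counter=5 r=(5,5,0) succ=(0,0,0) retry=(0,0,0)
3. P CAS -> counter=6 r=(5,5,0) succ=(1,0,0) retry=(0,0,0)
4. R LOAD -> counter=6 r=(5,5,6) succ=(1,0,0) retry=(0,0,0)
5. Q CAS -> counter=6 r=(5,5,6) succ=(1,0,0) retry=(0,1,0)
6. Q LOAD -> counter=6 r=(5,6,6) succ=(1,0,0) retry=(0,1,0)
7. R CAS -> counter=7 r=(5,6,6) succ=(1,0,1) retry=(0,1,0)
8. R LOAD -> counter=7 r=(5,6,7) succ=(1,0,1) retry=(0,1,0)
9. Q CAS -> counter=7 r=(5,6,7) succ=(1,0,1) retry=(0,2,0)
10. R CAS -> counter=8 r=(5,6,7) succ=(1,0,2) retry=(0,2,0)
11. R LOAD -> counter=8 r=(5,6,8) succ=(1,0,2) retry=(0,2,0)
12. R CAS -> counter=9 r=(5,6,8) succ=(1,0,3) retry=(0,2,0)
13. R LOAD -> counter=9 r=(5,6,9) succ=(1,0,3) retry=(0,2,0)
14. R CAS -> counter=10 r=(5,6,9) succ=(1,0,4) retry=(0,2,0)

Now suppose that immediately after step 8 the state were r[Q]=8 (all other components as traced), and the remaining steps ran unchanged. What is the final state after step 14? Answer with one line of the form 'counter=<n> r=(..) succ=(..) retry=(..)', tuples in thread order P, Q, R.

state after step 8 := counter=7 r=(5,8,7) succ=(1,0,1) retry=(0,1,0)
9. Q CAS -> counter=7 r=(5,8,7) succ=(1,0,1) retry=(0,2,0)
10. R CAS -> counter=8 r=(5,8,7) succ=(1,0,2) retry=(0,2,0)
11. R LOAD -> counter=8 r=(5,8,8) succ=(1,0,2) retry=(0,2,0)
12. R CAS -> counter=9 r=(5,8,8) succ=(1,0,3) retry=(0,2,0)
13. R LOAD -> counter=9 r=(5,8,9) succ=(1,0,3) retry=(0,2,0)
14. R CAS -> counter=10 r=(5,8,9) succ=(1,0,4) retry=(0,2,0)

counter=10 r=(5,8,9) succ=(1,0,4) retry=(0,2,0)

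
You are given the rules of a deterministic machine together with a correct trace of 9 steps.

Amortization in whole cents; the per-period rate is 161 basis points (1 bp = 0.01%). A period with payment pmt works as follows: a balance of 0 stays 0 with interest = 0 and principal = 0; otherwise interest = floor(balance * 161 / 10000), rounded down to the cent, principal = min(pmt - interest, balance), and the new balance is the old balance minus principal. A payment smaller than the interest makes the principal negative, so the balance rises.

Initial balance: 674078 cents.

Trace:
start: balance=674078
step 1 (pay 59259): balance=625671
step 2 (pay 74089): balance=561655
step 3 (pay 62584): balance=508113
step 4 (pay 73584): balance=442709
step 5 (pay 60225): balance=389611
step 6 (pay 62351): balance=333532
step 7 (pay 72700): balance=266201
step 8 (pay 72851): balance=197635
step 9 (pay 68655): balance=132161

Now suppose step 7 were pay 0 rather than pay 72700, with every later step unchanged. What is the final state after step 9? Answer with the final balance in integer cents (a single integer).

207222

(re-executing from step 7 with the substitution; state before step 7: balance=333532)
step 7 (pay 0): balance=338901
step 8 (pay 72851): balance=271506
step 9 (pay 68655): balance=207222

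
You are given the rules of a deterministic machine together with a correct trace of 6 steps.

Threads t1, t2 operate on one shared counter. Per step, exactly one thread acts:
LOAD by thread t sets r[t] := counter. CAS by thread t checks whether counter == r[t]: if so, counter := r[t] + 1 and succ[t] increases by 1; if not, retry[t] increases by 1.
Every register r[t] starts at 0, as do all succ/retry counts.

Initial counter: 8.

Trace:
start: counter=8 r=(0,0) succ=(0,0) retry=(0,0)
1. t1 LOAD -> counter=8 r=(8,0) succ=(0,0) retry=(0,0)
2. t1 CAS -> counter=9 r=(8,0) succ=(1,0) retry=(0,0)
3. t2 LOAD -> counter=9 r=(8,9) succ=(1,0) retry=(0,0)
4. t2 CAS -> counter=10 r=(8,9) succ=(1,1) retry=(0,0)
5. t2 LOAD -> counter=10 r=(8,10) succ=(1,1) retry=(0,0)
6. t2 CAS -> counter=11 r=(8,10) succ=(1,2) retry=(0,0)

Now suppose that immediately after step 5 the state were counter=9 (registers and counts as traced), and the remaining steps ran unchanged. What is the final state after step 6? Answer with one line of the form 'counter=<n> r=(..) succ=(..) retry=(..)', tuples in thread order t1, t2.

counter=9 r=(8,10) succ=(1,1) retry=(0,1)

state after step 5 := counter=9 r=(8,10) succ=(1,1) retry=(0,0)
6. t2 CAS -> counter=9 r=(8,10) succ=(1,1) retry=(0,1)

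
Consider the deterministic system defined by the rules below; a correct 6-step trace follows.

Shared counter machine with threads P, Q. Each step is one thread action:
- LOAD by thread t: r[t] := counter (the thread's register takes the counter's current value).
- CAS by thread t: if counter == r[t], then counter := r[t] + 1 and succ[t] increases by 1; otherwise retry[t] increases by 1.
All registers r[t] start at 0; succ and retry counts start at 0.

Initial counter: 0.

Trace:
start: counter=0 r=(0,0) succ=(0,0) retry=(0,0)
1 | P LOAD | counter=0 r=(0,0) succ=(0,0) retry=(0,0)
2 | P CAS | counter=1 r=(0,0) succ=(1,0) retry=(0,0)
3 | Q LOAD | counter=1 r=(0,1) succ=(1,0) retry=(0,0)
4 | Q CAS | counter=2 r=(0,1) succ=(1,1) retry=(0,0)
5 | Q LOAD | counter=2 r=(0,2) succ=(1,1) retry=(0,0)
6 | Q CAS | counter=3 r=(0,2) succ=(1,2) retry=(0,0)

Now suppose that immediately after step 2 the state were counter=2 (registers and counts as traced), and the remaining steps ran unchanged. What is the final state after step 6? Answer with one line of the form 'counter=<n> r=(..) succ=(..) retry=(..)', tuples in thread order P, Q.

state after step 2 := counter=2 r=(0,0) succ=(1,0) retry=(0,0)
3 | Q LOAD | counter=2 r=(0,2) succ=(1,0) retry=(0,0)
4 | Q CAS | counter=3 r=(0,2) succ=(1,1) retry=(0,0)
5 | Q LOAD | counter=3 r=(0,3) succ=(1,1) retry=(0,0)
6 | Q CAS | counter=4 r=(0,3) succ=(1,2) retry=(0,0)

counter=4 r=(0,3) succ=(1,2) retry=(0,0)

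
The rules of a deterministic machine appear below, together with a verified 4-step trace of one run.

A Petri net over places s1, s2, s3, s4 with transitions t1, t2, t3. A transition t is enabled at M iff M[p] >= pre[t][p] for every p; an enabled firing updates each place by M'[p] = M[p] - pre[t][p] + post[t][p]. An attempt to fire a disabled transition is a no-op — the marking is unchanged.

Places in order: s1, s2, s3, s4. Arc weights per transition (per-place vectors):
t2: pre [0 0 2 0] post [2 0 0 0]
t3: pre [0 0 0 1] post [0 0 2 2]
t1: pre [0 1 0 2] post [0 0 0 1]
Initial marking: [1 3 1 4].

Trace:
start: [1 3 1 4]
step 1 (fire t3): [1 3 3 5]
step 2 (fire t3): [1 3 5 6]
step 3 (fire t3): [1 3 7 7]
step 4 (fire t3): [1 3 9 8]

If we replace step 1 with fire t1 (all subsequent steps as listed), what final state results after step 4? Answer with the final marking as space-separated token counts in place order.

(re-executing from step 1 with the substitution; state before step 1: [1 3 1 4])
step 1 (fire t1): [1 2 1 3]
step 2 (fire t3): [1 2 3 4]
step 3 (fire t3): [1 2 5 5]
step 4 (fire t3): [1 2 7 6]

1 2 7 6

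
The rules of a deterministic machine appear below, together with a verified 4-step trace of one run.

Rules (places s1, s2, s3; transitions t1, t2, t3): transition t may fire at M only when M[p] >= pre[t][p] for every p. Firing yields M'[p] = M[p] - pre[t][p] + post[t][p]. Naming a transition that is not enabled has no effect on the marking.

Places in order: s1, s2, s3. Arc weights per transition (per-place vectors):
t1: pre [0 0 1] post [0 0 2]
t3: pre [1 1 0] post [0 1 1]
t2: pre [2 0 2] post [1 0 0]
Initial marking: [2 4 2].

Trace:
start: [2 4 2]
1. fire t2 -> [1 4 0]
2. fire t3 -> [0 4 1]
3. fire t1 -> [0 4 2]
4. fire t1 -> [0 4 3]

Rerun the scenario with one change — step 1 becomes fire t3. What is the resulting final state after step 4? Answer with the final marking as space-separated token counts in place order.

0 4 6

(re-executing from step 1 with the substitution; state before step 1: [2 4 2])
1. fire t3 -> [1 4 3]
2. fire t3 -> [0 4 4]
3. fire t1 -> [0 4 5]
4. fire t1 -> [0 4 6]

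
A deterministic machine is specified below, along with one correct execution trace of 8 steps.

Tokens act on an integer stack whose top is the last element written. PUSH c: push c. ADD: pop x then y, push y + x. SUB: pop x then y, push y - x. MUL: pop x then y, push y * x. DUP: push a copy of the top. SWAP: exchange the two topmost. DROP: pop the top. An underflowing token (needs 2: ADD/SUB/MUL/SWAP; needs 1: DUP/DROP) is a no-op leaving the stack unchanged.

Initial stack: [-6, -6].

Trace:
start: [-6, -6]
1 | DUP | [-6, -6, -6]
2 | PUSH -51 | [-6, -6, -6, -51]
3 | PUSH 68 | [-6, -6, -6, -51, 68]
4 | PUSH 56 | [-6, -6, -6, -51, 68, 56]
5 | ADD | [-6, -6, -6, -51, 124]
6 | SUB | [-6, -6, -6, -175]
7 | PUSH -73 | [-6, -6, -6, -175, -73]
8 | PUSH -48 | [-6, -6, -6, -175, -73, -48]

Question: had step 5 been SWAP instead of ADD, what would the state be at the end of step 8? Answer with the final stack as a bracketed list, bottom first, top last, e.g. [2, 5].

[-6, -6, -6, -51, -12, -73, -48]

(re-executing from step 5 with the substitution; state before step 5: [-6, -6, -6, -51, 68, 56])
5 | SWAP | [-6, -6, -6, -51, 56, 68]
6 | SUB | [-6, -6, -6, -51, -12]
7 | PUSH -73 | [-6, -6, -6, -51, -12, -73]
8 | PUSH -48 | [-6, -6, -6, -51, -12, -73, -48]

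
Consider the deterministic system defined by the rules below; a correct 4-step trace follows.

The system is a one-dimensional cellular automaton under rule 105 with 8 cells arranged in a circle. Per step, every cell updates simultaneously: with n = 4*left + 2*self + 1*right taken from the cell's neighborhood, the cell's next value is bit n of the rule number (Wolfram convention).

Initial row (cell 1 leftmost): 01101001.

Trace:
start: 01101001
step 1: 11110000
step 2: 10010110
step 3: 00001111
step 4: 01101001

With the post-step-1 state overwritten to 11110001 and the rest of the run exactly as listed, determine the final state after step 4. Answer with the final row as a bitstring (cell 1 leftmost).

00000100

state after step 1 := 11110001
step 2: 00010101
step 3: 01001010
step 4: 00000100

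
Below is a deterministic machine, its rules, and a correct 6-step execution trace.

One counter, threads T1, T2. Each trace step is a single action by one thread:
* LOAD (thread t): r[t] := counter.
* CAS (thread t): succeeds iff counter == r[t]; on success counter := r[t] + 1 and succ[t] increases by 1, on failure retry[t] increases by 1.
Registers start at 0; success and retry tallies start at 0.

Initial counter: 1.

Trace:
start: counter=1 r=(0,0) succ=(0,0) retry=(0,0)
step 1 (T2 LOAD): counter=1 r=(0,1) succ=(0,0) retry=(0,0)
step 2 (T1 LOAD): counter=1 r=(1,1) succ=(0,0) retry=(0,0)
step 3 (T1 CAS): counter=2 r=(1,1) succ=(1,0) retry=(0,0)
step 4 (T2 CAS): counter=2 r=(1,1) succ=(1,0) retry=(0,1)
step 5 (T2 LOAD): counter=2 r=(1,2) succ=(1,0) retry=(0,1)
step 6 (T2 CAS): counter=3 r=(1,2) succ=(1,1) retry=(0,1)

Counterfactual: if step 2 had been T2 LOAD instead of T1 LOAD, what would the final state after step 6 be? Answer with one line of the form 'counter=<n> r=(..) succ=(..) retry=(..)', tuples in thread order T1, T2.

counter=3 r=(0,2) succ=(0,2) retry=(1,0)

(re-executing from step 2 with the substitution; state before step 2: counter=1 r=(0,1) succ=(0,0) retry=(0,0))
step 2 (T2 LOAD): counter=1 r=(0,1) succ=(0,0) retry=(0,0)
step 3 (T1 CAS): counter=1 r=(0,1) succ=(0,0) retry=(1,0)
step 4 (T2 CAS): counter=2 r=(0,1) succ=(0,1) retry=(1,0)
step 5 (T2 LOAD): counter=2 r=(0,2) succ=(0,1) retry=(1,0)
step 6 (T2 CAS): counter=3 r=(0,2) succ=(0,2) retry=(1,0)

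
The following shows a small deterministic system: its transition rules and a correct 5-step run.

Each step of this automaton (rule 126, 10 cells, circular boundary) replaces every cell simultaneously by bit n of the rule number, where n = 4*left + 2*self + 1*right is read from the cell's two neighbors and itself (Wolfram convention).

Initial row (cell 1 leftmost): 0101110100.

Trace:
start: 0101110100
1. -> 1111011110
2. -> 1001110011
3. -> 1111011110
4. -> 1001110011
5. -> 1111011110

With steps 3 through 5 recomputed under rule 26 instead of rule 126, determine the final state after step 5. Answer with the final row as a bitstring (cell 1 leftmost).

(re-executing steps 3..5 under rule 26; state before step 3: 1001110011)
3. -> 0111001110
4. -> 1100111001
5. -> 0011100111

0011100111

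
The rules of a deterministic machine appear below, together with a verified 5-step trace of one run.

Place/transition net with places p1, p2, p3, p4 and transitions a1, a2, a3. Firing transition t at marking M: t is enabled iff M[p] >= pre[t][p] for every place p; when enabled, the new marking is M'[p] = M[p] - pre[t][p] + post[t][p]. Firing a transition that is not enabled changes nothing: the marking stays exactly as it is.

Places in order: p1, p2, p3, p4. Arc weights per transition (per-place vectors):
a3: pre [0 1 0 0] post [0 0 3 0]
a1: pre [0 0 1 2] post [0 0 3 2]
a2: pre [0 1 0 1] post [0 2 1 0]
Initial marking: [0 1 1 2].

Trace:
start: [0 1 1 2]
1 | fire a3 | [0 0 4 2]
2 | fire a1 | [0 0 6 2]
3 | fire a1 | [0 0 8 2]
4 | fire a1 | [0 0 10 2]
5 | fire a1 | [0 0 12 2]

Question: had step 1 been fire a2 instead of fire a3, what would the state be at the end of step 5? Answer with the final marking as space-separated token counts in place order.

(re-executing from step 1 with the substitution; state before step 1: [0 1 1 2])
1 | fire a2 | [0 2 2 1]
2 | fire a1 | [0 2 2 1]
3 | fire a1 | [0 2 2 1]
4 | fire a1 | [0 2 2 1]
5 | fire a1 | [0 2 2 1]

0 2 2 1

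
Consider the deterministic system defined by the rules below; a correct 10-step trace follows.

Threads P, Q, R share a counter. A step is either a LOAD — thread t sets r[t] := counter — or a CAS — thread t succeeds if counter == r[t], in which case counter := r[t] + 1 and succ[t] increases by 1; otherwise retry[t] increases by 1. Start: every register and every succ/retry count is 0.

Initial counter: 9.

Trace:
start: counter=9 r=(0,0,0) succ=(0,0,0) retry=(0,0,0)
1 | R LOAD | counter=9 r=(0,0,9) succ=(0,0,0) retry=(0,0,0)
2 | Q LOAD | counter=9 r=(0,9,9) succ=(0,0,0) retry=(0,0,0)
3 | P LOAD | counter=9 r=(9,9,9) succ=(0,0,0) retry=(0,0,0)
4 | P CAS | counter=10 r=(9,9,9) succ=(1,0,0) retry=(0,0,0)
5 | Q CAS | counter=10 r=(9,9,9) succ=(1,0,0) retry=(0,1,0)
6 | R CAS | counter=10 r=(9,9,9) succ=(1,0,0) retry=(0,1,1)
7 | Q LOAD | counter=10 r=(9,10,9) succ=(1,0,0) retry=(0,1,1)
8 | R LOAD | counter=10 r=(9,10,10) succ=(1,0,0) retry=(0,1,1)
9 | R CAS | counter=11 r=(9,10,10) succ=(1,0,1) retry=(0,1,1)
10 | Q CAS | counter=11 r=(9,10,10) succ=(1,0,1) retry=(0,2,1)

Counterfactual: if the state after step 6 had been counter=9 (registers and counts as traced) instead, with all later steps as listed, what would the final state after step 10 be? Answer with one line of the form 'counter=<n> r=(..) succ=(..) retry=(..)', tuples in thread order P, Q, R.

counter=10 r=(9,9,9) succ=(1,0,1) retry=(0,2,1)

state after step 6 := counter=9 r=(9,9,9) succ=(1,0,0) retry=(0,1,1)
7 | Q LOAD | counter=9 r=(9,9,9) succ=(1,0,0) retry=(0,1,1)
8 | R LOAD | counter=9 r=(9,9,9) succ=(1,0,0) retry=(0,1,1)
9 | R CAS | counter=10 r=(9,9,9) succ=(1,0,1) retry=(0,1,1)
10 | Q CAS | counter=10 r=(9,9,9) succ=(1,0,1) retry=(0,2,1)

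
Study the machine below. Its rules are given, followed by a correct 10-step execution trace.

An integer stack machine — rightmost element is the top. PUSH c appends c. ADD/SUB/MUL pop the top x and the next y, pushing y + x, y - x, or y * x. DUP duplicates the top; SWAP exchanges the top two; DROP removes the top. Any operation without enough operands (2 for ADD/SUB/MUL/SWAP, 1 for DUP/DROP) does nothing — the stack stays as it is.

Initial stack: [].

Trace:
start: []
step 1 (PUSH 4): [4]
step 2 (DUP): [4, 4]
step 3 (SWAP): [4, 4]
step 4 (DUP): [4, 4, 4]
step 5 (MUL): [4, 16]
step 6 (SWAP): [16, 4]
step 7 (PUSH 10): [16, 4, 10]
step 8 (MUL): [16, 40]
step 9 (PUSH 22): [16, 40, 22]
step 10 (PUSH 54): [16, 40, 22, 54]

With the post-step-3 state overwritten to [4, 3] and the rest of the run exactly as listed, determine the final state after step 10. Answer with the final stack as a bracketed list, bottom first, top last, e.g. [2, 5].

[9, 40, 22, 54]

state after step 3 := [4, 3]
step 4 (DUP): [4, 3, 3]
step 5 (MUL): [4, 9]
step 6 (SWAP): [9, 4]
step 7 (PUSH 10): [9, 4, 10]
step 8 (MUL): [9, 40]
step 9 (PUSH 22): [9, 40, 22]
step 10 (PUSH 54): [9, 40, 22, 54]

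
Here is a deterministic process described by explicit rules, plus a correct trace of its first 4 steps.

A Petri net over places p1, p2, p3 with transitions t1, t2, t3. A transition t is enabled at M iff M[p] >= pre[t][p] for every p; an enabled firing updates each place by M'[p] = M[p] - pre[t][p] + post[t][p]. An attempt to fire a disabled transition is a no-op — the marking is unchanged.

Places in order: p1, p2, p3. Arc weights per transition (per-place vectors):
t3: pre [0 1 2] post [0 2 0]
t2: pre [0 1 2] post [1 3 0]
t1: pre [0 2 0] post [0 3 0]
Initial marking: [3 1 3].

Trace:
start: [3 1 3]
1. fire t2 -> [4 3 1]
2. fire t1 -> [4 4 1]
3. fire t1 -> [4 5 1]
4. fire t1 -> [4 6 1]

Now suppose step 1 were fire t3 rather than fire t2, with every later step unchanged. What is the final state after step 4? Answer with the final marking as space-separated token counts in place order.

(re-executing from step 1 with the substitution; state before step 1: [3 1 3])
1. fire t3 -> [3 2 1]
2. fire t1 -> [3 3 1]
3. fire t1 -> [3 4 1]
4. fire t1 -> [3 5 1]

3 5 1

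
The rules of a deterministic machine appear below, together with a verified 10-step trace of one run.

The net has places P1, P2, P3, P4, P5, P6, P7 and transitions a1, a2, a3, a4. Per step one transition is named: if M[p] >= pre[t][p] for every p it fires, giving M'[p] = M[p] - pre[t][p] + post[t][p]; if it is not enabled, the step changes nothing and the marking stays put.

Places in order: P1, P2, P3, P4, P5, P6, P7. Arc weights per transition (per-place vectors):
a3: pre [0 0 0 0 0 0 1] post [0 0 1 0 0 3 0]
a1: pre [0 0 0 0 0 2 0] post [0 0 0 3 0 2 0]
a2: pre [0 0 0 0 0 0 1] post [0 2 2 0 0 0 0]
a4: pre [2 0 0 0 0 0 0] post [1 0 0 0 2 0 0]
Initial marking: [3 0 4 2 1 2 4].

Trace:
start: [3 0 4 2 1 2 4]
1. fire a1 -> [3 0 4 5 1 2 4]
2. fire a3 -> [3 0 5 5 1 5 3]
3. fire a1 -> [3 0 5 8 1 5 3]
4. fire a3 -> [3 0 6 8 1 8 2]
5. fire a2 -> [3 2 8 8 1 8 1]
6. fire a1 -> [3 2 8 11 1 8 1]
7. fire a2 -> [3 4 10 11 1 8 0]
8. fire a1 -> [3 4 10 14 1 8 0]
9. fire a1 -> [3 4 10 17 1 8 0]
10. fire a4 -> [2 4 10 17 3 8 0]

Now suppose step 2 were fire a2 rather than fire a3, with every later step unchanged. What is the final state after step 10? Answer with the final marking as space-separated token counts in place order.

(re-executing from step 2 with the substitution; state before step 2: [3 0 4 5 1 2 4])
2. fire a2 -> [3 2 6 5 1 2 3]
3. fire a1 -> [3 2 6 8 1 2 3]
4. fire a3 -> [3 2 7 8 1 5 2]
5. fire a2 -> [3 4 9 8 1 5 1]
6. fire a1 -> [3 4 9 11 1 5 1]
7. fire a2 -> [3 6 11 11 1 5 0]
8. fire a1 -> [3 6 11 14 1 5 0]
9. fire a1 -> [3 6 11 17 1 5 0]
10. fire a4 -> [2 6 11 17 3 5 0]

2 6 11 17 3 5 0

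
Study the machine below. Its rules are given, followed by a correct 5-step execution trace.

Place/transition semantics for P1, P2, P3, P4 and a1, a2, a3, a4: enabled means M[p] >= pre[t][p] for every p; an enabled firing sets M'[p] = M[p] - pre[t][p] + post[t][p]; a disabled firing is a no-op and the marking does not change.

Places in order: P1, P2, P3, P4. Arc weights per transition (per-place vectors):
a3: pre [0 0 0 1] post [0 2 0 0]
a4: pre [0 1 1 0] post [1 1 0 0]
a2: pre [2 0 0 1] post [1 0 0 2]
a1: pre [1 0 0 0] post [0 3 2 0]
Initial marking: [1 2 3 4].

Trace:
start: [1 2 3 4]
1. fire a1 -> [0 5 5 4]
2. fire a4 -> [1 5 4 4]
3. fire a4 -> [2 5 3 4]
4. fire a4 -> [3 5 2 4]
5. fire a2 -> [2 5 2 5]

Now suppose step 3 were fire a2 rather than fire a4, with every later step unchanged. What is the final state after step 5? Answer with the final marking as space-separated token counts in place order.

1 5 3 5

(re-executing from step 3 with the substitution; state before step 3: [1 5 4 4])
3. fire a2 -> [1 5 4 4]
4. fire a4 -> [2 5 3 4]
5. fire a2 -> [1 5 3 5]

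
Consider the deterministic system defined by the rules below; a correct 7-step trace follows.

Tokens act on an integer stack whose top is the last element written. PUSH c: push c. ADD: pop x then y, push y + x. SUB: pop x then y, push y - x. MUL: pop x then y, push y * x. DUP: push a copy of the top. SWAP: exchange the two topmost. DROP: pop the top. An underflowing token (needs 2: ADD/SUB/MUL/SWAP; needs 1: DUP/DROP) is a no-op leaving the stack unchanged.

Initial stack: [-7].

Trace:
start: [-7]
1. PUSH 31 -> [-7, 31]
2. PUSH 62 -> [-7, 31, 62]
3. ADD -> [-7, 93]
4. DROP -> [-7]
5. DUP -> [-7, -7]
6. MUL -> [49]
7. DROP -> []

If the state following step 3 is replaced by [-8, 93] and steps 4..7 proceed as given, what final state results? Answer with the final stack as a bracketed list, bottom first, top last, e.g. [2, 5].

state after step 3 := [-8, 93]
4. DROP -> [-8]
5. DUP -> [-8, -8]
6. MUL -> [64]
7. DROP -> []

[]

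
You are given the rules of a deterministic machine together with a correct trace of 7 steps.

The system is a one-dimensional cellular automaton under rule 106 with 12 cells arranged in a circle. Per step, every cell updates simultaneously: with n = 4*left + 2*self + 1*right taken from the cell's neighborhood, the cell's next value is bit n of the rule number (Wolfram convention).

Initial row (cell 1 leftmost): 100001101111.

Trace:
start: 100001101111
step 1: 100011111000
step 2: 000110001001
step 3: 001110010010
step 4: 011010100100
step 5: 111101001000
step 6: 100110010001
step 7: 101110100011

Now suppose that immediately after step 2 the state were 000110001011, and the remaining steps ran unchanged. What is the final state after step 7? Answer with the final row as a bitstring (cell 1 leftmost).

state after step 2 := 000110001011
step 3: 001110010111
step 4: 011010101101
step 5: 111101011110
step 6: 100110110011
step 7: 101111110110

101111110110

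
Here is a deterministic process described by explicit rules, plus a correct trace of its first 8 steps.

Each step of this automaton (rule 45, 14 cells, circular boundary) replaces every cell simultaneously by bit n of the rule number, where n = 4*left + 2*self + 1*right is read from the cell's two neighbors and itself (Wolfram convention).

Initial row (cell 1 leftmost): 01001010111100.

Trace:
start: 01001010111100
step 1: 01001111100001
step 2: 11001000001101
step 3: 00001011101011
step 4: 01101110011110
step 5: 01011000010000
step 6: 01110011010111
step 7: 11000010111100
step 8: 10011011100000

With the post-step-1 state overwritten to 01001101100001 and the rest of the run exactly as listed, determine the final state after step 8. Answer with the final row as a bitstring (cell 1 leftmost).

10001001101111

state after step 1 := 01001101100001
step 2: 11001011001101
step 3: 00001110001011
step 4: 01101000101110
step 5: 01011010111000
step 6: 01110111100011
step 7: 11001100001010
step 8: 10001001101111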